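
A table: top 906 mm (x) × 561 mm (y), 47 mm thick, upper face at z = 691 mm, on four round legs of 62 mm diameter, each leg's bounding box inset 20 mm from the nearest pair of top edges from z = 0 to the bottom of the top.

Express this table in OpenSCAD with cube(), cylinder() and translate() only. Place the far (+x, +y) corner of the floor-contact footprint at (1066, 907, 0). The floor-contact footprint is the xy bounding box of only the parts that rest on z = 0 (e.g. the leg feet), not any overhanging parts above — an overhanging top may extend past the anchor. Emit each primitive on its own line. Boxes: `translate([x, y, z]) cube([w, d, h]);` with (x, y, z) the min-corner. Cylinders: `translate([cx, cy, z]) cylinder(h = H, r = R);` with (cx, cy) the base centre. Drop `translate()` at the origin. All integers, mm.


translate([180, 366, 644]) cube([906, 561, 47]);
translate([231, 417, 0]) cylinder(h = 644, r = 31);
translate([1035, 417, 0]) cylinder(h = 644, r = 31);
translate([231, 876, 0]) cylinder(h = 644, r = 31);
translate([1035, 876, 0]) cylinder(h = 644, r = 31);


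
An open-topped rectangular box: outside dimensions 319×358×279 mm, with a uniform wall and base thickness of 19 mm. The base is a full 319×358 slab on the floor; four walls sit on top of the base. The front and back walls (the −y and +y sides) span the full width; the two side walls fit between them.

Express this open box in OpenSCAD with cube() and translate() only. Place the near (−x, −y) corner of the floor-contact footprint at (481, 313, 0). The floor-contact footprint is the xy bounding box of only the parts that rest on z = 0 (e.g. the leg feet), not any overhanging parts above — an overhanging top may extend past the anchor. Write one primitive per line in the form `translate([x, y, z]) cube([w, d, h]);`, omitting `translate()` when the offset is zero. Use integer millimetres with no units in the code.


translate([481, 313, 0]) cube([319, 358, 19]);
translate([481, 313, 19]) cube([319, 19, 260]);
translate([481, 652, 19]) cube([319, 19, 260]);
translate([481, 332, 19]) cube([19, 320, 260]);
translate([781, 332, 19]) cube([19, 320, 260]);


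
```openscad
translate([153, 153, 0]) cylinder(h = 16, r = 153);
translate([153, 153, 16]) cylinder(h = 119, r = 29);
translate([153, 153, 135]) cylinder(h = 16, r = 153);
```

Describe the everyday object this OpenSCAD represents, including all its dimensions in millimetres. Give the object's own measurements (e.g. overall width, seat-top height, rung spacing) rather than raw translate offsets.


A spool: two coaxial disc flanges of radius 153 mm and thickness 16 mm, joined by a core cylinder of radius 29 mm and height 119 mm. The lower flange rests on z = 0 and the three cylinders share a vertical axis.


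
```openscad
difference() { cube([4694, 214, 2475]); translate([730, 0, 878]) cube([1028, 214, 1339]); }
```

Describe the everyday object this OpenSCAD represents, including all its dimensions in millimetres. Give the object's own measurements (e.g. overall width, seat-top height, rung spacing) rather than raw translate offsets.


A wall 4694 mm long (x), 214 mm thick (y), 2475 mm tall, with a rectangular window opening cut through it. The opening is 1028 mm wide and 1339 mm tall; its sill is at z = 878 mm and its near (−x) edge is 730 mm from the wall's −x end. The opening passes through the full wall thickness.


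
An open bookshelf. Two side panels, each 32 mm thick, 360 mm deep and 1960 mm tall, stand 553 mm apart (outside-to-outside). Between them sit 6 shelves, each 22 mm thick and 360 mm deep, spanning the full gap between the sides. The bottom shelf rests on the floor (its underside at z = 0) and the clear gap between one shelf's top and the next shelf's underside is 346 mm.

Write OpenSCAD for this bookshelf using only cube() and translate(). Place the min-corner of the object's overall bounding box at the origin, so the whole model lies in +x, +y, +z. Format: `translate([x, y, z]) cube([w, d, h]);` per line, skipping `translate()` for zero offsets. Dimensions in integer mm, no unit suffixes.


cube([32, 360, 1960]);
translate([521, 0, 0]) cube([32, 360, 1960]);
translate([32, 0, 0]) cube([489, 360, 22]);
translate([32, 0, 368]) cube([489, 360, 22]);
translate([32, 0, 736]) cube([489, 360, 22]);
translate([32, 0, 1104]) cube([489, 360, 22]);
translate([32, 0, 1472]) cube([489, 360, 22]);
translate([32, 0, 1840]) cube([489, 360, 22]);


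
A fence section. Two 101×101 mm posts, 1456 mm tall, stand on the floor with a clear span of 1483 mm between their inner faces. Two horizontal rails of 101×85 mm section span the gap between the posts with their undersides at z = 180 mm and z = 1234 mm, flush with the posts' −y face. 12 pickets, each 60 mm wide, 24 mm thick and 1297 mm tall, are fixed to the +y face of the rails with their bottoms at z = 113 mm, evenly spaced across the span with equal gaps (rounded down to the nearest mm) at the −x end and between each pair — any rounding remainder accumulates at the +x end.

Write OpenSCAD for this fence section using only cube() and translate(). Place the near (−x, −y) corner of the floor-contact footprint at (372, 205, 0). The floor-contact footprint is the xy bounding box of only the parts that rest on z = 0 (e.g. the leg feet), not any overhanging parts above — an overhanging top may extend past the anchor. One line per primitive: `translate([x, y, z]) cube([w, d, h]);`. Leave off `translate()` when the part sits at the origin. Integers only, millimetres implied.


translate([372, 205, 0]) cube([101, 101, 1456]);
translate([1956, 205, 0]) cube([101, 101, 1456]);
translate([473, 205, 180]) cube([1483, 101, 85]);
translate([473, 205, 1234]) cube([1483, 101, 85]);
translate([531, 306, 113]) cube([60, 24, 1297]);
translate([649, 306, 113]) cube([60, 24, 1297]);
translate([767, 306, 113]) cube([60, 24, 1297]);
translate([885, 306, 113]) cube([60, 24, 1297]);
translate([1003, 306, 113]) cube([60, 24, 1297]);
translate([1121, 306, 113]) cube([60, 24, 1297]);
translate([1239, 306, 113]) cube([60, 24, 1297]);
translate([1357, 306, 113]) cube([60, 24, 1297]);
translate([1475, 306, 113]) cube([60, 24, 1297]);
translate([1593, 306, 113]) cube([60, 24, 1297]);
translate([1711, 306, 113]) cube([60, 24, 1297]);
translate([1829, 306, 113]) cube([60, 24, 1297]);


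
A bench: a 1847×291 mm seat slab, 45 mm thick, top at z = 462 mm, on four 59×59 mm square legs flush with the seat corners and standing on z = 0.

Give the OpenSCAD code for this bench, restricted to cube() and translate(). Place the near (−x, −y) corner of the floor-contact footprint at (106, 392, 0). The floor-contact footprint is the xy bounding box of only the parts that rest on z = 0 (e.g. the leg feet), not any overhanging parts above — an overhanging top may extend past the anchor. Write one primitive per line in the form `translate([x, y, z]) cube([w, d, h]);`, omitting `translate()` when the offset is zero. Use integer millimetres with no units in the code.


translate([106, 392, 417]) cube([1847, 291, 45]);
translate([106, 392, 0]) cube([59, 59, 417]);
translate([106, 624, 0]) cube([59, 59, 417]);
translate([1894, 392, 0]) cube([59, 59, 417]);
translate([1894, 624, 0]) cube([59, 59, 417]);


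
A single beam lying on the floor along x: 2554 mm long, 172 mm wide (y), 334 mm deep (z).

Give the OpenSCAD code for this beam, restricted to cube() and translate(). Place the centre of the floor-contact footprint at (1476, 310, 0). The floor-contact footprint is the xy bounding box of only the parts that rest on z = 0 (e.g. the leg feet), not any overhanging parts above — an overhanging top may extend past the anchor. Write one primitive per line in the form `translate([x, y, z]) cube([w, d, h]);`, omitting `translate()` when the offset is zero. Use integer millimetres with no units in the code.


translate([199, 224, 0]) cube([2554, 172, 334]);


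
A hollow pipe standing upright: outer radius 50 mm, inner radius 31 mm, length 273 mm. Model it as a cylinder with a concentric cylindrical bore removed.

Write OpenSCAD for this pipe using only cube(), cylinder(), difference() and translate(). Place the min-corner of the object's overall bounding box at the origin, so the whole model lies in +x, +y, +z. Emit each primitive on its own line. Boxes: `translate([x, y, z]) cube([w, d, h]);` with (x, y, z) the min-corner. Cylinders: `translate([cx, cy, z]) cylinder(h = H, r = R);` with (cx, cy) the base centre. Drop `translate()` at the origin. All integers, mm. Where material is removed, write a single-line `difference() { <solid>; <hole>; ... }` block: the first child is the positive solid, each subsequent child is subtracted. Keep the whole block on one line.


difference() { translate([50, 50, 0]) cylinder(h = 273, r = 50); translate([50, 50, 0]) cylinder(h = 273, r = 31); }


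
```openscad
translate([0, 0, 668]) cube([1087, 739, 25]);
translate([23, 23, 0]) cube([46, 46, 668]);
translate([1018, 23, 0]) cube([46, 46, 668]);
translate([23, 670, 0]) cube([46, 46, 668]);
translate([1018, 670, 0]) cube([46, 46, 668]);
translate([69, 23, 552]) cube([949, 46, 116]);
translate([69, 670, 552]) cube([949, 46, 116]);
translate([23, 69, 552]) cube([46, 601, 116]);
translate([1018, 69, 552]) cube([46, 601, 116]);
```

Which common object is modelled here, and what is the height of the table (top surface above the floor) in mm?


A table. The table height is 693 mm.

A 1087×739×25 slab sits at z = 668 on four 46 mm square posts — a table. The top surface is at 668 + 25 = 693 mm.


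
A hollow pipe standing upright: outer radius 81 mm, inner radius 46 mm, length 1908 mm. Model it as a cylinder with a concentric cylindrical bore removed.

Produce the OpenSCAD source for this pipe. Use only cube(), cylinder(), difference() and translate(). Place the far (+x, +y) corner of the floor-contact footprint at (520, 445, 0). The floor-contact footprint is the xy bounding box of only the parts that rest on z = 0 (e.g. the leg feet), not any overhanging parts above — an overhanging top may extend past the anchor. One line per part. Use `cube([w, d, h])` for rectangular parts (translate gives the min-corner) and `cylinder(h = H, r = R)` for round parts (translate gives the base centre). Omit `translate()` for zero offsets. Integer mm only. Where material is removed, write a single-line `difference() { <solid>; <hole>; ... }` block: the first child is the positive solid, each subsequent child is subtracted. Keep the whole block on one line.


difference() { translate([439, 364, 0]) cylinder(h = 1908, r = 81); translate([439, 364, 0]) cylinder(h = 1908, r = 46); }


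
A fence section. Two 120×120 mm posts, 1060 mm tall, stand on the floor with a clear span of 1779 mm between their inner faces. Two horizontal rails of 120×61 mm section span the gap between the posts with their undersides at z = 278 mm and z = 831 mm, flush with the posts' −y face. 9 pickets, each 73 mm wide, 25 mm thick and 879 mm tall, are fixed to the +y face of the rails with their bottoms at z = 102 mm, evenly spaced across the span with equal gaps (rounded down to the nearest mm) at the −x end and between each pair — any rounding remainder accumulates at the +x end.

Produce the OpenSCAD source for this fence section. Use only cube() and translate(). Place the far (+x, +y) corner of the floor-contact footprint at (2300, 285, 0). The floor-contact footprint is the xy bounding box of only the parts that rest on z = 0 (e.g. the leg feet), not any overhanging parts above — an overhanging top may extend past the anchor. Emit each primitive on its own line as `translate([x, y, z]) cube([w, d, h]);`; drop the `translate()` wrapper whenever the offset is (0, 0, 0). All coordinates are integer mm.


translate([281, 165, 0]) cube([120, 120, 1060]);
translate([2180, 165, 0]) cube([120, 120, 1060]);
translate([401, 165, 278]) cube([1779, 120, 61]);
translate([401, 165, 831]) cube([1779, 120, 61]);
translate([513, 285, 102]) cube([73, 25, 879]);
translate([698, 285, 102]) cube([73, 25, 879]);
translate([883, 285, 102]) cube([73, 25, 879]);
translate([1068, 285, 102]) cube([73, 25, 879]);
translate([1253, 285, 102]) cube([73, 25, 879]);
translate([1438, 285, 102]) cube([73, 25, 879]);
translate([1623, 285, 102]) cube([73, 25, 879]);
translate([1808, 285, 102]) cube([73, 25, 879]);
translate([1993, 285, 102]) cube([73, 25, 879]);


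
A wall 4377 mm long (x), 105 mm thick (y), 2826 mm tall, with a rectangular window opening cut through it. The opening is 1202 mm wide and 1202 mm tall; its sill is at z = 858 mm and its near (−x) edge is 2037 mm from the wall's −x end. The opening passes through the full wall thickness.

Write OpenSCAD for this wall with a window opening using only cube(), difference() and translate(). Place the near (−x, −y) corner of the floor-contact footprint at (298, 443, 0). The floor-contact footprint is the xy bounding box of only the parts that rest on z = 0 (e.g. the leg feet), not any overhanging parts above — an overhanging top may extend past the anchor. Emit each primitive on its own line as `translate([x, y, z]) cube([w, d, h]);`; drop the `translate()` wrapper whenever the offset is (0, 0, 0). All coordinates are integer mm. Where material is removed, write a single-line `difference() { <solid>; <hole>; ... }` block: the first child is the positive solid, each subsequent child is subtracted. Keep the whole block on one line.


difference() { translate([298, 443, 0]) cube([4377, 105, 2826]); translate([2335, 443, 858]) cube([1202, 105, 1202]); }


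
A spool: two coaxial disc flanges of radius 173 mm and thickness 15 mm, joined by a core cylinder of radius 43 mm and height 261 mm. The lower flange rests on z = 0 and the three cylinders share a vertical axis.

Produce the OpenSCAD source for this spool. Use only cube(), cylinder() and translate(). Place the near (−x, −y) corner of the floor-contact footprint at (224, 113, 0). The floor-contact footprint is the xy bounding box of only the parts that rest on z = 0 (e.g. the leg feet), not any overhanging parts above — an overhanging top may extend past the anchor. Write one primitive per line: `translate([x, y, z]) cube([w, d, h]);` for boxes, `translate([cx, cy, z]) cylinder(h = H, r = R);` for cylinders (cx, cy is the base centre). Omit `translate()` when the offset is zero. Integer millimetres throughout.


translate([397, 286, 0]) cylinder(h = 15, r = 173);
translate([397, 286, 15]) cylinder(h = 261, r = 43);
translate([397, 286, 276]) cylinder(h = 15, r = 173);


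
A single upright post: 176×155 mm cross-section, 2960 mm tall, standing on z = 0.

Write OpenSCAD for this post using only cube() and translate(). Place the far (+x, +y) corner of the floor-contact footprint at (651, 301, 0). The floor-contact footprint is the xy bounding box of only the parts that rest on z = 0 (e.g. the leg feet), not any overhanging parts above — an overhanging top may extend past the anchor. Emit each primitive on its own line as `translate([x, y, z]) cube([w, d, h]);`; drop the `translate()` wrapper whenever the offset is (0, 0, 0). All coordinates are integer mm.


translate([475, 146, 0]) cube([176, 155, 2960]);


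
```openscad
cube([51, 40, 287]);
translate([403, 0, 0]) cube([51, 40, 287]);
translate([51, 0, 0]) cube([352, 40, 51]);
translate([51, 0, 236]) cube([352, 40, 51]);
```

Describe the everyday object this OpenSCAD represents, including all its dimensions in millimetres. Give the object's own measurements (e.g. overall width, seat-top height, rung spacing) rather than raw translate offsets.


A rectangular picture frame lying in the x–z plane (depth along y). The opening is 352 mm wide (x) by 185 mm tall (z), surrounded by a border 51 mm wide on all four sides. The frame is 40 mm deep and is made of two full-height vertical stiles with two horizontal rails fitted between them.


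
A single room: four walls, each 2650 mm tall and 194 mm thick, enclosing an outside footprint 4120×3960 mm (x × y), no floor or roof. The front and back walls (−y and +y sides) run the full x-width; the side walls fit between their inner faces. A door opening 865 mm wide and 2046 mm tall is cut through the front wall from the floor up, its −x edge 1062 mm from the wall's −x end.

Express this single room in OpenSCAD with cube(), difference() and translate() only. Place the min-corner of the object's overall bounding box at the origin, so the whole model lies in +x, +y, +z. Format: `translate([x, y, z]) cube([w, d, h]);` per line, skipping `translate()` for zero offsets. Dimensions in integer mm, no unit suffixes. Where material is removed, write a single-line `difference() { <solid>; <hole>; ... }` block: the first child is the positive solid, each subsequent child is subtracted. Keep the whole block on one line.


difference() { cube([4120, 194, 2650]); translate([1062, 0, 0]) cube([865, 194, 2046]); }
translate([0, 3766, 0]) cube([4120, 194, 2650]);
translate([0, 194, 0]) cube([194, 3572, 2650]);
translate([3926, 194, 0]) cube([194, 3572, 2650]);


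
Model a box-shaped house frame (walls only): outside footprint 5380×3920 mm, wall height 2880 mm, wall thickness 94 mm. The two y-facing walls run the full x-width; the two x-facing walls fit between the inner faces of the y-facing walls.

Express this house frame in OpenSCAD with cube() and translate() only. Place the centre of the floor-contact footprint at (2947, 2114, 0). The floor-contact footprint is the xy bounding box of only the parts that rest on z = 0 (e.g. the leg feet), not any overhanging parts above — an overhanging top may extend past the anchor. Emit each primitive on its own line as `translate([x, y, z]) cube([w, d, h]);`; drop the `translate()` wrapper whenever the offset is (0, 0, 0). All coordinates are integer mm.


translate([257, 154, 0]) cube([5380, 94, 2880]);
translate([257, 3980, 0]) cube([5380, 94, 2880]);
translate([257, 248, 0]) cube([94, 3732, 2880]);
translate([5543, 248, 0]) cube([94, 3732, 2880]);


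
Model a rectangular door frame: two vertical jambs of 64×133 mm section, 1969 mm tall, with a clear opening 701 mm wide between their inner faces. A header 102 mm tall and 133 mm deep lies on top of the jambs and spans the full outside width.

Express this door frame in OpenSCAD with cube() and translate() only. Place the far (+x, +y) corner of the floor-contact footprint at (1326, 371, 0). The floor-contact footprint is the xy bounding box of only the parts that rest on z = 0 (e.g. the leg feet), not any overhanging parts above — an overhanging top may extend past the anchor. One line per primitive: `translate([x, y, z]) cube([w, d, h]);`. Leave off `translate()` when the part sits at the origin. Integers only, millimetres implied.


translate([497, 238, 0]) cube([64, 133, 1969]);
translate([1262, 238, 0]) cube([64, 133, 1969]);
translate([497, 238, 1969]) cube([829, 133, 102]);


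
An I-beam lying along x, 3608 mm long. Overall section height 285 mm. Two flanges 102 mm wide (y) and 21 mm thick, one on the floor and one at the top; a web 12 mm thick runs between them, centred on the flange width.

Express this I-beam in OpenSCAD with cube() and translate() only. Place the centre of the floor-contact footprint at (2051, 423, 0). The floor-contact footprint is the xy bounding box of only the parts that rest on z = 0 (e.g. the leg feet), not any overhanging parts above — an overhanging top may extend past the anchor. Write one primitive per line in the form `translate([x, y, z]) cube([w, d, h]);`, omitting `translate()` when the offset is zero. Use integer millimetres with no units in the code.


translate([247, 372, 0]) cube([3608, 102, 21]);
translate([247, 417, 21]) cube([3608, 12, 243]);
translate([247, 372, 264]) cube([3608, 102, 21]);


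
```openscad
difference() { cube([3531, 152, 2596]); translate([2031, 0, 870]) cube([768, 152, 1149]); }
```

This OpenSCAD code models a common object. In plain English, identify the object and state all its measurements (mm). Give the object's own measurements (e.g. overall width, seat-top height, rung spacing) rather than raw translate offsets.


A wall 3531 mm long (x), 152 mm thick (y), 2596 mm tall, with a rectangular window opening cut through it. The opening is 768 mm wide and 1149 mm tall; its sill is at z = 870 mm and its near (−x) edge is 2031 mm from the wall's −x end. The opening passes through the full wall thickness.


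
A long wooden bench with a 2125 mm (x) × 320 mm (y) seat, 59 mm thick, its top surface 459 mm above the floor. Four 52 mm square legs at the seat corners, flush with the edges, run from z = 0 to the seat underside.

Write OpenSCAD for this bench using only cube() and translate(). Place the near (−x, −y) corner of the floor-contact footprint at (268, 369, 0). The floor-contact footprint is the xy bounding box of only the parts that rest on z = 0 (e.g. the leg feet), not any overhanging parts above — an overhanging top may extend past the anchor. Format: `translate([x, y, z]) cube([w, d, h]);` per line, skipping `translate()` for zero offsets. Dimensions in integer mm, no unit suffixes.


// leg_h = 459 − 59 = 400
translate([268, 369, 400]) cube([2125, 320, 59]);
translate([268, 369, 0]) cube([52, 52, 400]);
translate([268, 637, 0]) cube([52, 52, 400]);
translate([2341, 369, 0]) cube([52, 52, 400]);
translate([2341, 637, 0]) cube([52, 52, 400]);


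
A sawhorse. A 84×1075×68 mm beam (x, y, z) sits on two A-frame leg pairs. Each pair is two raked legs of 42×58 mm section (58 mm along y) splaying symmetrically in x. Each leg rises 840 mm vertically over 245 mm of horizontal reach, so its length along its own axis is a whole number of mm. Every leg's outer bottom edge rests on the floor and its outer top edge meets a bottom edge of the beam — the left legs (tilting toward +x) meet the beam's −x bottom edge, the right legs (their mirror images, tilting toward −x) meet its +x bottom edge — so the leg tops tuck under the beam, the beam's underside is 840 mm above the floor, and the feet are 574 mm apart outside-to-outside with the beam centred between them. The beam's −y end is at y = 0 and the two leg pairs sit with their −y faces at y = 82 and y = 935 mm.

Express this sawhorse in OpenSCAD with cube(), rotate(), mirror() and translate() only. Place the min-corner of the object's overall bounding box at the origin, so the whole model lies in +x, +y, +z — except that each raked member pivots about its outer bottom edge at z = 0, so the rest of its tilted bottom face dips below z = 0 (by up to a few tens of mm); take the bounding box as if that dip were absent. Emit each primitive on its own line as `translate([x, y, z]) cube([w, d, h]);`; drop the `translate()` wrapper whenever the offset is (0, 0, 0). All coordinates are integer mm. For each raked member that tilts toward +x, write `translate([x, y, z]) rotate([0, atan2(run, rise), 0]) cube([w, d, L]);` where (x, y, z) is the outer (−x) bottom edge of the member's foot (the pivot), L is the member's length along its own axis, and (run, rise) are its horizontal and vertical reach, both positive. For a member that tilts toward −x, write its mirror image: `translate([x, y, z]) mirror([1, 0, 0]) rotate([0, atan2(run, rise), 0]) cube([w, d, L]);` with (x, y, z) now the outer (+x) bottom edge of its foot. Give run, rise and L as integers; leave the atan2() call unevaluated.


translate([245, 0, 840]) cube([84, 1075, 68]);
translate([0, 82, 0]) rotate([0, atan2(245, 840), 0]) cube([42, 58, 875]);
translate([574, 82, 0]) mirror([1, 0, 0]) rotate([0, atan2(245, 840), 0]) cube([42, 58, 875]);
translate([0, 935, 0]) rotate([0, atan2(245, 840), 0]) cube([42, 58, 875]);
translate([574, 935, 0]) mirror([1, 0, 0]) rotate([0, atan2(245, 840), 0]) cube([42, 58, 875]);


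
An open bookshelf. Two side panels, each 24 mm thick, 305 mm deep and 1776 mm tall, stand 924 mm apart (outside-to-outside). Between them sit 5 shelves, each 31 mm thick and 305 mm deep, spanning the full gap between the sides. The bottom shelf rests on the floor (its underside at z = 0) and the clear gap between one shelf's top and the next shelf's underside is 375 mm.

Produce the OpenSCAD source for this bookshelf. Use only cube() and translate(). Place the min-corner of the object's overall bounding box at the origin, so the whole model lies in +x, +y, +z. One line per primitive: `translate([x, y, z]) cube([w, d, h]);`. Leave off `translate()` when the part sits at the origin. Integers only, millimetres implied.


cube([24, 305, 1776]);
translate([900, 0, 0]) cube([24, 305, 1776]);
translate([24, 0, 0]) cube([876, 305, 31]);
translate([24, 0, 406]) cube([876, 305, 31]);
translate([24, 0, 812]) cube([876, 305, 31]);
translate([24, 0, 1218]) cube([876, 305, 31]);
translate([24, 0, 1624]) cube([876, 305, 31]);


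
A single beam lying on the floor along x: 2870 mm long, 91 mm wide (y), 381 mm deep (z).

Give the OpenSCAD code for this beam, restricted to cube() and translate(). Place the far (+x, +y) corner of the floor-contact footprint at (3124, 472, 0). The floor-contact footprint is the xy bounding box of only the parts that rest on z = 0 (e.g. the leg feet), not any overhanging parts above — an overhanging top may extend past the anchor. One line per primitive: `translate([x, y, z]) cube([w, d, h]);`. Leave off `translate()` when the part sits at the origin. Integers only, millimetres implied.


translate([254, 381, 0]) cube([2870, 91, 381]);


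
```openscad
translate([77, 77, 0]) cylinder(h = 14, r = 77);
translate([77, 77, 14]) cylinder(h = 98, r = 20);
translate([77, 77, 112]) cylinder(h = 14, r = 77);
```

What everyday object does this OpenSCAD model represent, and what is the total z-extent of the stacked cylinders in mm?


A spool. The overall height is 126 mm.

Three coaxial cylinders, large–small–large — a spool. Two 14 mm flanges and a 98 mm core give 14 + 98 + 14 = 126 mm.


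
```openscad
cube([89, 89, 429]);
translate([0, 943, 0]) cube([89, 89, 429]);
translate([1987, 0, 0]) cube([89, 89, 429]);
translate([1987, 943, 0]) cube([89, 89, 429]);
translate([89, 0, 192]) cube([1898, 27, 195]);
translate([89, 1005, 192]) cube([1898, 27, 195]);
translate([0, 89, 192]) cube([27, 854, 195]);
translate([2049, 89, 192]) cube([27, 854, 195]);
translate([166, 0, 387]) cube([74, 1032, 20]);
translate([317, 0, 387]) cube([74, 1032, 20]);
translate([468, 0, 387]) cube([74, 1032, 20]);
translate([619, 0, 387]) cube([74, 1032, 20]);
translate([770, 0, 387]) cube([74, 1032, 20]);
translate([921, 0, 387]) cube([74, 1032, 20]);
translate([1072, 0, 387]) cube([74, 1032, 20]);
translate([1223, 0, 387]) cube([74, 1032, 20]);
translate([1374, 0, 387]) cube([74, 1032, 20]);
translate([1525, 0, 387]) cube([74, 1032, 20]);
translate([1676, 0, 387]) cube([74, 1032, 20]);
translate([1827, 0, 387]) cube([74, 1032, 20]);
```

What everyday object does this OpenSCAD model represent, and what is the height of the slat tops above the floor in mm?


A bed frame. The slat-top height is 407 mm.

Four posts, four rails, and a row of slats — a bed frame. Slats sit on the rails at z = 192 + 195 = 387; with slat thickness 20, the top is 407 mm.


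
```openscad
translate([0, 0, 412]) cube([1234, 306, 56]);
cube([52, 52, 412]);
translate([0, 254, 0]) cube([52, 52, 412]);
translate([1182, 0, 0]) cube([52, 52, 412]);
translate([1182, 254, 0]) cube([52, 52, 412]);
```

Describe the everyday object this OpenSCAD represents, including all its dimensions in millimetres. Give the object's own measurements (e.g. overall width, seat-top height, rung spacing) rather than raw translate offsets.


A bench: a 1234×306 mm seat slab, 56 mm thick, top at z = 468 mm, on four 52×52 mm square legs flush with the seat corners and standing on z = 0.


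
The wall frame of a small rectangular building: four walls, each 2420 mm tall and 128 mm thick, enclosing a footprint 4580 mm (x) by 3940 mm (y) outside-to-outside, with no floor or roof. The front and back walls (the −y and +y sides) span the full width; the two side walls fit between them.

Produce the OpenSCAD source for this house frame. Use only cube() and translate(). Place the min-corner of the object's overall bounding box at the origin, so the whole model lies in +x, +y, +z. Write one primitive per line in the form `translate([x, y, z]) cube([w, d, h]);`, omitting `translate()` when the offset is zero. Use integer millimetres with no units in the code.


cube([4580, 128, 2420]);
translate([0, 3812, 0]) cube([4580, 128, 2420]);
translate([0, 128, 0]) cube([128, 3684, 2420]);
translate([4452, 128, 0]) cube([128, 3684, 2420]);


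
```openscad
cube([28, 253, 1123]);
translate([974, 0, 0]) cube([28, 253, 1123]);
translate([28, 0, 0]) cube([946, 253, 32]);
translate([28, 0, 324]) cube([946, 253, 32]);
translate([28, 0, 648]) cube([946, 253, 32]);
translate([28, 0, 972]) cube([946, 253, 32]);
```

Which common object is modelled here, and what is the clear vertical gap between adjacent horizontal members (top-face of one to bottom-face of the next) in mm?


A bookshelf. The clear shelf gap is 292 mm.

Two tall side panels with 4 horizontal boards between them — a bookshelf. The first two shelf undersides are at z = 0 and z = 324; with shelf thickness 32, the clear gap is 324 − 0 − 32 = 292 mm.


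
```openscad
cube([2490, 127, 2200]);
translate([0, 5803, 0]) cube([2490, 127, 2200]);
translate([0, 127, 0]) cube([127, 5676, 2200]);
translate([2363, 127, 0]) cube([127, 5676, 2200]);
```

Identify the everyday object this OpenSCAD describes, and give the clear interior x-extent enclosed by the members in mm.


A house (or room) frame. The interior width is 2236 mm.

Four 2200 mm walls enclosing a rectangle with no floor or roof — a room or house frame. Outside width is 2490 mm and wall thickness is 127 mm, so the interior width is 2490 − 2 × 127 = 2236 mm.


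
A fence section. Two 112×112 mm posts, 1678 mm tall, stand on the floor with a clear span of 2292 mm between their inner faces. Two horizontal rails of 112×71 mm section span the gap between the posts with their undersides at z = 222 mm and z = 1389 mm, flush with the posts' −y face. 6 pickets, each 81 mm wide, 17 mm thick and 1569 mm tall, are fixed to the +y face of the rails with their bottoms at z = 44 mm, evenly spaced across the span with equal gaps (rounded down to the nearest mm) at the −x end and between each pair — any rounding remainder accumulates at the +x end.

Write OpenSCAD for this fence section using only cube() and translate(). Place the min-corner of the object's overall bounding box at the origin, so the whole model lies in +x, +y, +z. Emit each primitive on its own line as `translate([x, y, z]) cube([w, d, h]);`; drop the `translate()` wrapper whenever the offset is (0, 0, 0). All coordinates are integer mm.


cube([112, 112, 1678]);
translate([2404, 0, 0]) cube([112, 112, 1678]);
translate([112, 0, 222]) cube([2292, 112, 71]);
translate([112, 0, 1389]) cube([2292, 112, 71]);
translate([370, 112, 44]) cube([81, 17, 1569]);
translate([709, 112, 44]) cube([81, 17, 1569]);
translate([1048, 112, 44]) cube([81, 17, 1569]);
translate([1387, 112, 44]) cube([81, 17, 1569]);
translate([1726, 112, 44]) cube([81, 17, 1569]);
translate([2065, 112, 44]) cube([81, 17, 1569]);


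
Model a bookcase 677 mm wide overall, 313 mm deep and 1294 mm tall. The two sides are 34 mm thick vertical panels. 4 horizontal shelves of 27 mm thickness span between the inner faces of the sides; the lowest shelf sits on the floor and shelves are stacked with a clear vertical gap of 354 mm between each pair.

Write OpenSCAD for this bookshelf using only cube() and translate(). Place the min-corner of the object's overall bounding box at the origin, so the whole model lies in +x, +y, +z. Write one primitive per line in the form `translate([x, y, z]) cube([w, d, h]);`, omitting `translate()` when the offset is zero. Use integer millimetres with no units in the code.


cube([34, 313, 1294]);
translate([643, 0, 0]) cube([34, 313, 1294]);
translate([34, 0, 0]) cube([609, 313, 27]);
translate([34, 0, 381]) cube([609, 313, 27]);
translate([34, 0, 762]) cube([609, 313, 27]);
translate([34, 0, 1143]) cube([609, 313, 27]);


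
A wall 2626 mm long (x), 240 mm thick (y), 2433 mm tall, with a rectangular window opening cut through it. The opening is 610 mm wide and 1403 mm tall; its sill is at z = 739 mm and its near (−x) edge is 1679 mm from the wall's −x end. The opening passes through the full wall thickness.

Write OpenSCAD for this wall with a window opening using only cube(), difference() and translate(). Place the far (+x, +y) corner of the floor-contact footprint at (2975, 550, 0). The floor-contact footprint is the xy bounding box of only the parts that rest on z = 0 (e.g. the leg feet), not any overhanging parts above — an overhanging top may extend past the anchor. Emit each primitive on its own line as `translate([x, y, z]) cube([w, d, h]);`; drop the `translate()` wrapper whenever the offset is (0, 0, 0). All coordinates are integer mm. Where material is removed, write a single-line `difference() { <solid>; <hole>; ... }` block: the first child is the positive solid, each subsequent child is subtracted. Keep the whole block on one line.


difference() { translate([349, 310, 0]) cube([2626, 240, 2433]); translate([2028, 310, 739]) cube([610, 240, 1403]); }


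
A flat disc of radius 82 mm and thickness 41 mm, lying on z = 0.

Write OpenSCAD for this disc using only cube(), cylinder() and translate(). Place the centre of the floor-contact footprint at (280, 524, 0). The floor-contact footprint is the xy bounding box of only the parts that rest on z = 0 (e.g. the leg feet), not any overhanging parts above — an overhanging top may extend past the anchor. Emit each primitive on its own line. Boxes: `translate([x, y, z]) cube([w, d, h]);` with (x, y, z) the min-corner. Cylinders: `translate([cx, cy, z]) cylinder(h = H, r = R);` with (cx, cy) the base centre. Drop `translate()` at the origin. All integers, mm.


translate([280, 524, 0]) cylinder(h = 41, r = 82);


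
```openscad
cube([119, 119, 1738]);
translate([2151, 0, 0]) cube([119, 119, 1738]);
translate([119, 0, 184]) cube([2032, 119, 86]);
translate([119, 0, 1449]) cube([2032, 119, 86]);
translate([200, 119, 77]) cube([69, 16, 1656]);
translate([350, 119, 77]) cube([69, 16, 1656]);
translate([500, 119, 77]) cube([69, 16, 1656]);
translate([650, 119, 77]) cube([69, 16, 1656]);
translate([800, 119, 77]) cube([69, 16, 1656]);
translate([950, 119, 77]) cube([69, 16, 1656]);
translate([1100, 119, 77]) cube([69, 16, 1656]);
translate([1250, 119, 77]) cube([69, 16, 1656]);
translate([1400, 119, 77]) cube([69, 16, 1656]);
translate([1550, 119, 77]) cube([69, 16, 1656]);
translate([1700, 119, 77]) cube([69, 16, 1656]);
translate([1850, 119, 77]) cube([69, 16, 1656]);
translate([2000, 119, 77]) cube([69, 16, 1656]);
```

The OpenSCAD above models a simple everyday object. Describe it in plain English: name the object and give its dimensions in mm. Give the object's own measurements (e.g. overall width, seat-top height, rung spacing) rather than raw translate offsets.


A fence section. Two 119×119 mm posts, 1738 mm tall, stand on the floor with a clear span of 2032 mm between their inner faces. Two horizontal rails of 119×86 mm section span the gap between the posts with their undersides at z = 184 mm and z = 1449 mm, flush with the posts' −y face. 13 pickets, each 69 mm wide, 16 mm thick and 1656 mm tall, are fixed to the +y face of the rails with their bottoms at z = 77 mm, spaced across the span with a 81 mm gap after the −x post and between neighbouring pickets, with 82 mm left before the +x post.


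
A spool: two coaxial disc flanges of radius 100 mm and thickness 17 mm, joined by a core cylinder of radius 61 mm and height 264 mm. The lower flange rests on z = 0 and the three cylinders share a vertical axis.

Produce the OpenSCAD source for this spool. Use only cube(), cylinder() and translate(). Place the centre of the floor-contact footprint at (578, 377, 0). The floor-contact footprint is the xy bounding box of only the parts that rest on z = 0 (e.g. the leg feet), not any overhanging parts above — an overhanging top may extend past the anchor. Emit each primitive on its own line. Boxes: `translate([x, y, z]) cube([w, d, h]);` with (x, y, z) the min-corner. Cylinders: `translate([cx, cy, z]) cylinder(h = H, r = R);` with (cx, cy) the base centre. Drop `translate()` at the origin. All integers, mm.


translate([578, 377, 0]) cylinder(h = 17, r = 100);
translate([578, 377, 17]) cylinder(h = 264, r = 61);
translate([578, 377, 281]) cylinder(h = 17, r = 100);


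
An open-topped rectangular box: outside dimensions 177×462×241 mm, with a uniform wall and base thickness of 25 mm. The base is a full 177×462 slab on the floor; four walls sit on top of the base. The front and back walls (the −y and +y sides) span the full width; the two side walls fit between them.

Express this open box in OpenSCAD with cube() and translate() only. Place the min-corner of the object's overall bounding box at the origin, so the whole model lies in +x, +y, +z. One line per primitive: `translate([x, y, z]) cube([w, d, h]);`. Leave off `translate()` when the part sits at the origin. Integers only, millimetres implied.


cube([177, 462, 25]);
translate([0, 0, 25]) cube([177, 25, 216]);
translate([0, 437, 25]) cube([177, 25, 216]);
translate([0, 25, 25]) cube([25, 412, 216]);
translate([152, 25, 25]) cube([25, 412, 216]);


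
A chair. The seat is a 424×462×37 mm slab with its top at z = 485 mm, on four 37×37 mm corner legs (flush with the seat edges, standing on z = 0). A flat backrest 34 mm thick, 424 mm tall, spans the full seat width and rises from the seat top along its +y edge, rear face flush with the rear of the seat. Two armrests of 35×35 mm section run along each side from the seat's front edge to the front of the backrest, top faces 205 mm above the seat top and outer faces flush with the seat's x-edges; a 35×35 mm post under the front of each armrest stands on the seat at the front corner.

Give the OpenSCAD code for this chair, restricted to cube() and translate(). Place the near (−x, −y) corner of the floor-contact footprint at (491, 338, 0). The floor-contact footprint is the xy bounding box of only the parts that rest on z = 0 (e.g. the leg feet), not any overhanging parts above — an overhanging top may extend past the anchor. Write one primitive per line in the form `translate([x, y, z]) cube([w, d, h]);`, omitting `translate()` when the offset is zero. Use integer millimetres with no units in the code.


// leg_h = 485 - 37 = 448
// arm post h = 205 - 35 = 170
translate([491, 338, 448]) cube([424, 462, 37]);
translate([491, 338, 0]) cube([37, 37, 448]);
translate([878, 338, 0]) cube([37, 37, 448]);
translate([491, 763, 0]) cube([37, 37, 448]);
translate([878, 763, 0]) cube([37, 37, 448]);
translate([491, 766, 485]) cube([424, 34, 424]);
translate([491, 338, 655]) cube([35, 428, 35]);
translate([880, 338, 655]) cube([35, 428, 35]);
translate([491, 338, 485]) cube([35, 35, 170]);
translate([880, 338, 485]) cube([35, 35, 170]);


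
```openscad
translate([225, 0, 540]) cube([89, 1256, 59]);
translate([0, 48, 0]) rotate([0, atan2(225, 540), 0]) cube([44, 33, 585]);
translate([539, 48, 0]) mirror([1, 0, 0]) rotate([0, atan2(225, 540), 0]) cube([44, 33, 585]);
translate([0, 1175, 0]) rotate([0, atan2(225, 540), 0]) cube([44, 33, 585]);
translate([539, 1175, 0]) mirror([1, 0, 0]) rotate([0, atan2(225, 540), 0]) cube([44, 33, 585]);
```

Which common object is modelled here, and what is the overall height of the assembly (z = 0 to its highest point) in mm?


A sawhorse. The overall height is 599 mm.

A beam across two mirrored pairs of raked legs — a sawhorse. The beam's underside is at z = 540 (matching the legs' vertical rise in atan2(225, 540)) and the beam is 59 mm tall, so its top is at 540 + 59 = 599 mm. The raked legs top out at the beam's underside, so that is the highest point.


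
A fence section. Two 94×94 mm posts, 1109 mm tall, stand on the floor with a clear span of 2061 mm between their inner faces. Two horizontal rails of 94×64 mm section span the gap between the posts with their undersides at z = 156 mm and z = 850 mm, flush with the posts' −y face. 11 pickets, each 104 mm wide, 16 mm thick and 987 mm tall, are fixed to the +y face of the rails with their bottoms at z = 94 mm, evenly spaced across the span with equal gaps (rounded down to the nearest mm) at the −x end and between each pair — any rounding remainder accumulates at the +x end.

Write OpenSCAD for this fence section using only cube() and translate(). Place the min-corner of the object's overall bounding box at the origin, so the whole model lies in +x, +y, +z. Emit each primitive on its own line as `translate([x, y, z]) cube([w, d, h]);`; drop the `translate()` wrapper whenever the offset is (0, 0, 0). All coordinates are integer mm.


cube([94, 94, 1109]);
translate([2155, 0, 0]) cube([94, 94, 1109]);
translate([94, 0, 156]) cube([2061, 94, 64]);
translate([94, 0, 850]) cube([2061, 94, 64]);
translate([170, 94, 94]) cube([104, 16, 987]);
translate([350, 94, 94]) cube([104, 16, 987]);
translate([530, 94, 94]) cube([104, 16, 987]);
translate([710, 94, 94]) cube([104, 16, 987]);
translate([890, 94, 94]) cube([104, 16, 987]);
translate([1070, 94, 94]) cube([104, 16, 987]);
translate([1250, 94, 94]) cube([104, 16, 987]);
translate([1430, 94, 94]) cube([104, 16, 987]);
translate([1610, 94, 94]) cube([104, 16, 987]);
translate([1790, 94, 94]) cube([104, 16, 987]);
translate([1970, 94, 94]) cube([104, 16, 987]);
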